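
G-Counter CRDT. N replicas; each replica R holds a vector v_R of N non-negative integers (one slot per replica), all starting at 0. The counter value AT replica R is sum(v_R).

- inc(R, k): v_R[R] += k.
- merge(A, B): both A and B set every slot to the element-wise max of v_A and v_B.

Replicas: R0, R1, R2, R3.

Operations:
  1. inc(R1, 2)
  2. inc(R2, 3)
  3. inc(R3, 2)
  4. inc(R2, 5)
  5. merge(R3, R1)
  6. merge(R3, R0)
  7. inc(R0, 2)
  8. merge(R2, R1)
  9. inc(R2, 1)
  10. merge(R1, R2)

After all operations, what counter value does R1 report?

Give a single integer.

Op 1: inc R1 by 2 -> R1=(0,2,0,0) value=2
Op 2: inc R2 by 3 -> R2=(0,0,3,0) value=3
Op 3: inc R3 by 2 -> R3=(0,0,0,2) value=2
Op 4: inc R2 by 5 -> R2=(0,0,8,0) value=8
Op 5: merge R3<->R1 -> R3=(0,2,0,2) R1=(0,2,0,2)
Op 6: merge R3<->R0 -> R3=(0,2,0,2) R0=(0,2,0,2)
Op 7: inc R0 by 2 -> R0=(2,2,0,2) value=6
Op 8: merge R2<->R1 -> R2=(0,2,8,2) R1=(0,2,8,2)
Op 9: inc R2 by 1 -> R2=(0,2,9,2) value=13
Op 10: merge R1<->R2 -> R1=(0,2,9,2) R2=(0,2,9,2)

Answer: 13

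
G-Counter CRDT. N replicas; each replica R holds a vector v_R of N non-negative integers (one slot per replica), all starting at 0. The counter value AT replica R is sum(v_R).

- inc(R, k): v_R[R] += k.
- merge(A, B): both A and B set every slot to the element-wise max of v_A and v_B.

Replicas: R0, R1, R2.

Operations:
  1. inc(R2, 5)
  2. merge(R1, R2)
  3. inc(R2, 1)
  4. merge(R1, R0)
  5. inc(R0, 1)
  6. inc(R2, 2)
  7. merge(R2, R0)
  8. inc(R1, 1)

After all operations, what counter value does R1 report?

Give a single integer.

Op 1: inc R2 by 5 -> R2=(0,0,5) value=5
Op 2: merge R1<->R2 -> R1=(0,0,5) R2=(0,0,5)
Op 3: inc R2 by 1 -> R2=(0,0,6) value=6
Op 4: merge R1<->R0 -> R1=(0,0,5) R0=(0,0,5)
Op 5: inc R0 by 1 -> R0=(1,0,5) value=6
Op 6: inc R2 by 2 -> R2=(0,0,8) value=8
Op 7: merge R2<->R0 -> R2=(1,0,8) R0=(1,0,8)
Op 8: inc R1 by 1 -> R1=(0,1,5) value=6

Answer: 6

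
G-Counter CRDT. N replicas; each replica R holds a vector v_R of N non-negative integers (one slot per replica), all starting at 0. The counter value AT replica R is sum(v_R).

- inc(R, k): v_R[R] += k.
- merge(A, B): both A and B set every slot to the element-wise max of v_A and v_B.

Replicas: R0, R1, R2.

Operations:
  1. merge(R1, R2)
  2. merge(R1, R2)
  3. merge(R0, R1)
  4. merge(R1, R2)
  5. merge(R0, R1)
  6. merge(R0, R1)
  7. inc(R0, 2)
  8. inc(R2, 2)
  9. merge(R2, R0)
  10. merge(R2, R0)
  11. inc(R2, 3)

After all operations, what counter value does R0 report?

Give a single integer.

Op 1: merge R1<->R2 -> R1=(0,0,0) R2=(0,0,0)
Op 2: merge R1<->R2 -> R1=(0,0,0) R2=(0,0,0)
Op 3: merge R0<->R1 -> R0=(0,0,0) R1=(0,0,0)
Op 4: merge R1<->R2 -> R1=(0,0,0) R2=(0,0,0)
Op 5: merge R0<->R1 -> R0=(0,0,0) R1=(0,0,0)
Op 6: merge R0<->R1 -> R0=(0,0,0) R1=(0,0,0)
Op 7: inc R0 by 2 -> R0=(2,0,0) value=2
Op 8: inc R2 by 2 -> R2=(0,0,2) value=2
Op 9: merge R2<->R0 -> R2=(2,0,2) R0=(2,0,2)
Op 10: merge R2<->R0 -> R2=(2,0,2) R0=(2,0,2)
Op 11: inc R2 by 3 -> R2=(2,0,5) value=7

Answer: 4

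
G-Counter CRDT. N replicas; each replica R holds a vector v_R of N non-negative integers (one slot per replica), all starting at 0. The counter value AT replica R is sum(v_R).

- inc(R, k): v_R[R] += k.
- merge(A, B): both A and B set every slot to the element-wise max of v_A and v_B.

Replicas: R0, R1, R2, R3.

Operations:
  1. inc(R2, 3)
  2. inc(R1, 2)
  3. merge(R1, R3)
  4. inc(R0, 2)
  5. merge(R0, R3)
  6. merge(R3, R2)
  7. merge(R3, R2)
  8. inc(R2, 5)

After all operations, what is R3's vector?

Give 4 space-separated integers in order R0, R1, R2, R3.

Op 1: inc R2 by 3 -> R2=(0,0,3,0) value=3
Op 2: inc R1 by 2 -> R1=(0,2,0,0) value=2
Op 3: merge R1<->R3 -> R1=(0,2,0,0) R3=(0,2,0,0)
Op 4: inc R0 by 2 -> R0=(2,0,0,0) value=2
Op 5: merge R0<->R3 -> R0=(2,2,0,0) R3=(2,2,0,0)
Op 6: merge R3<->R2 -> R3=(2,2,3,0) R2=(2,2,3,0)
Op 7: merge R3<->R2 -> R3=(2,2,3,0) R2=(2,2,3,0)
Op 8: inc R2 by 5 -> R2=(2,2,8,0) value=12

Answer: 2 2 3 0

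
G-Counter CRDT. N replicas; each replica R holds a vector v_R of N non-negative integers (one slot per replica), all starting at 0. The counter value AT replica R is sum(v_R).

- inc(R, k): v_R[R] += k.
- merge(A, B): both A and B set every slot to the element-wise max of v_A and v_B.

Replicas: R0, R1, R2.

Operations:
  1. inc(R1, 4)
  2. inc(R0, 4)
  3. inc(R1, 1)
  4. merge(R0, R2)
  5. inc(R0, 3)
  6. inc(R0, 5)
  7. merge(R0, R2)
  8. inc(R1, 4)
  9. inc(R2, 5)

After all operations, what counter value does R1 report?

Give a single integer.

Answer: 9

Derivation:
Op 1: inc R1 by 4 -> R1=(0,4,0) value=4
Op 2: inc R0 by 4 -> R0=(4,0,0) value=4
Op 3: inc R1 by 1 -> R1=(0,5,0) value=5
Op 4: merge R0<->R2 -> R0=(4,0,0) R2=(4,0,0)
Op 5: inc R0 by 3 -> R0=(7,0,0) value=7
Op 6: inc R0 by 5 -> R0=(12,0,0) value=12
Op 7: merge R0<->R2 -> R0=(12,0,0) R2=(12,0,0)
Op 8: inc R1 by 4 -> R1=(0,9,0) value=9
Op 9: inc R2 by 5 -> R2=(12,0,5) value=17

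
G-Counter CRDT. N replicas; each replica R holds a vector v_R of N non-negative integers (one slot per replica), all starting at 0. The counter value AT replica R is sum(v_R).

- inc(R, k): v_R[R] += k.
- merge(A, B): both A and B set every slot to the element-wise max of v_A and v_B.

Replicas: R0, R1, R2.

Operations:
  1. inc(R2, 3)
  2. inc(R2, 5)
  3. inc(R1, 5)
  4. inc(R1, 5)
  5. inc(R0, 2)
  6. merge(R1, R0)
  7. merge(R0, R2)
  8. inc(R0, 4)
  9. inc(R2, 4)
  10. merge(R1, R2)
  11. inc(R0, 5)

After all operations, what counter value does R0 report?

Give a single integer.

Answer: 29

Derivation:
Op 1: inc R2 by 3 -> R2=(0,0,3) value=3
Op 2: inc R2 by 5 -> R2=(0,0,8) value=8
Op 3: inc R1 by 5 -> R1=(0,5,0) value=5
Op 4: inc R1 by 5 -> R1=(0,10,0) value=10
Op 5: inc R0 by 2 -> R0=(2,0,0) value=2
Op 6: merge R1<->R0 -> R1=(2,10,0) R0=(2,10,0)
Op 7: merge R0<->R2 -> R0=(2,10,8) R2=(2,10,8)
Op 8: inc R0 by 4 -> R0=(6,10,8) value=24
Op 9: inc R2 by 4 -> R2=(2,10,12) value=24
Op 10: merge R1<->R2 -> R1=(2,10,12) R2=(2,10,12)
Op 11: inc R0 by 5 -> R0=(11,10,8) value=29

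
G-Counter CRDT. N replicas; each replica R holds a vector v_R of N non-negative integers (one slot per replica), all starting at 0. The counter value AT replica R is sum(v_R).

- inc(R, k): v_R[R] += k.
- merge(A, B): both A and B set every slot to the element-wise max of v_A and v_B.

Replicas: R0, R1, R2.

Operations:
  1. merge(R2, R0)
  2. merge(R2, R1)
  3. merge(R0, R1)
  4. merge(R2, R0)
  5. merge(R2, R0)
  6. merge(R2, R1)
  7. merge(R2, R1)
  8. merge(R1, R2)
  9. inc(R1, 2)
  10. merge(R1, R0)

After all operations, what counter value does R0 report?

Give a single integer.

Op 1: merge R2<->R0 -> R2=(0,0,0) R0=(0,0,0)
Op 2: merge R2<->R1 -> R2=(0,0,0) R1=(0,0,0)
Op 3: merge R0<->R1 -> R0=(0,0,0) R1=(0,0,0)
Op 4: merge R2<->R0 -> R2=(0,0,0) R0=(0,0,0)
Op 5: merge R2<->R0 -> R2=(0,0,0) R0=(0,0,0)
Op 6: merge R2<->R1 -> R2=(0,0,0) R1=(0,0,0)
Op 7: merge R2<->R1 -> R2=(0,0,0) R1=(0,0,0)
Op 8: merge R1<->R2 -> R1=(0,0,0) R2=(0,0,0)
Op 9: inc R1 by 2 -> R1=(0,2,0) value=2
Op 10: merge R1<->R0 -> R1=(0,2,0) R0=(0,2,0)

Answer: 2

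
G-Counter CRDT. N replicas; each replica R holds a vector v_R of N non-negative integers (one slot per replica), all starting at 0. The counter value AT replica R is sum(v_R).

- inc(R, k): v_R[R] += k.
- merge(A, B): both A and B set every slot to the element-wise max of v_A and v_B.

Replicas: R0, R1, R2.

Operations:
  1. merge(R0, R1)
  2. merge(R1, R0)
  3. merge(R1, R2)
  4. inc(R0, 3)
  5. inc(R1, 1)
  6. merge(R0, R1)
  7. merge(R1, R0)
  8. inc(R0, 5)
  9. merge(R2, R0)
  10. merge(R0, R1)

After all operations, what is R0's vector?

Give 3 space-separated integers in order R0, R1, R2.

Answer: 8 1 0

Derivation:
Op 1: merge R0<->R1 -> R0=(0,0,0) R1=(0,0,0)
Op 2: merge R1<->R0 -> R1=(0,0,0) R0=(0,0,0)
Op 3: merge R1<->R2 -> R1=(0,0,0) R2=(0,0,0)
Op 4: inc R0 by 3 -> R0=(3,0,0) value=3
Op 5: inc R1 by 1 -> R1=(0,1,0) value=1
Op 6: merge R0<->R1 -> R0=(3,1,0) R1=(3,1,0)
Op 7: merge R1<->R0 -> R1=(3,1,0) R0=(3,1,0)
Op 8: inc R0 by 5 -> R0=(8,1,0) value=9
Op 9: merge R2<->R0 -> R2=(8,1,0) R0=(8,1,0)
Op 10: merge R0<->R1 -> R0=(8,1,0) R1=(8,1,0)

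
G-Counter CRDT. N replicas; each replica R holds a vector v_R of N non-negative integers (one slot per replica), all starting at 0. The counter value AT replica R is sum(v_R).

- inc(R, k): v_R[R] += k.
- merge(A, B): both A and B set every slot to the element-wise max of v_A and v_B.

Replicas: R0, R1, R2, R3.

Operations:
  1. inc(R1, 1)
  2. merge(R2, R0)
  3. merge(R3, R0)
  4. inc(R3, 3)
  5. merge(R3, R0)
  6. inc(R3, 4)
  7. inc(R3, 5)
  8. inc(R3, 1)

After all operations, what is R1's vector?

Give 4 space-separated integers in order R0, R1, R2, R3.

Answer: 0 1 0 0

Derivation:
Op 1: inc R1 by 1 -> R1=(0,1,0,0) value=1
Op 2: merge R2<->R0 -> R2=(0,0,0,0) R0=(0,0,0,0)
Op 3: merge R3<->R0 -> R3=(0,0,0,0) R0=(0,0,0,0)
Op 4: inc R3 by 3 -> R3=(0,0,0,3) value=3
Op 5: merge R3<->R0 -> R3=(0,0,0,3) R0=(0,0,0,3)
Op 6: inc R3 by 4 -> R3=(0,0,0,7) value=7
Op 7: inc R3 by 5 -> R3=(0,0,0,12) value=12
Op 8: inc R3 by 1 -> R3=(0,0,0,13) value=13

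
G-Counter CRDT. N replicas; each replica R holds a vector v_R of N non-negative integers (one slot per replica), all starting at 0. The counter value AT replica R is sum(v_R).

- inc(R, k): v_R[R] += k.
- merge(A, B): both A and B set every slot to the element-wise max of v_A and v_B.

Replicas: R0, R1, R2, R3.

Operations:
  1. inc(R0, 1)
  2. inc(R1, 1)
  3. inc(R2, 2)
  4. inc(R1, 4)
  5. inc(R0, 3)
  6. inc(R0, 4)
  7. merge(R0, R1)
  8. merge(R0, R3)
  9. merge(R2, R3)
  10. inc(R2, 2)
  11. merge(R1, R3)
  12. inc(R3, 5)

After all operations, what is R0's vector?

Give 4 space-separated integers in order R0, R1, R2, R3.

Op 1: inc R0 by 1 -> R0=(1,0,0,0) value=1
Op 2: inc R1 by 1 -> R1=(0,1,0,0) value=1
Op 3: inc R2 by 2 -> R2=(0,0,2,0) value=2
Op 4: inc R1 by 4 -> R1=(0,5,0,0) value=5
Op 5: inc R0 by 3 -> R0=(4,0,0,0) value=4
Op 6: inc R0 by 4 -> R0=(8,0,0,0) value=8
Op 7: merge R0<->R1 -> R0=(8,5,0,0) R1=(8,5,0,0)
Op 8: merge R0<->R3 -> R0=(8,5,0,0) R3=(8,5,0,0)
Op 9: merge R2<->R3 -> R2=(8,5,2,0) R3=(8,5,2,0)
Op 10: inc R2 by 2 -> R2=(8,5,4,0) value=17
Op 11: merge R1<->R3 -> R1=(8,5,2,0) R3=(8,5,2,0)
Op 12: inc R3 by 5 -> R3=(8,5,2,5) value=20

Answer: 8 5 0 0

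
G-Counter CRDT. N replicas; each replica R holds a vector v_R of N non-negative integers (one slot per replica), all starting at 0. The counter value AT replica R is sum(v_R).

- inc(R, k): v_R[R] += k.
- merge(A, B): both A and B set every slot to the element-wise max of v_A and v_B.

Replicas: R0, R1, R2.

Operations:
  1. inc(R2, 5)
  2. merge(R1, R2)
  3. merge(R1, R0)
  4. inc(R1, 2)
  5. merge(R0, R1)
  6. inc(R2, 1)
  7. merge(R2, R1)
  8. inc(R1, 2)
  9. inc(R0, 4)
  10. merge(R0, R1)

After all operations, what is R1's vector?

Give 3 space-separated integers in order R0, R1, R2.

Op 1: inc R2 by 5 -> R2=(0,0,5) value=5
Op 2: merge R1<->R2 -> R1=(0,0,5) R2=(0,0,5)
Op 3: merge R1<->R0 -> R1=(0,0,5) R0=(0,0,5)
Op 4: inc R1 by 2 -> R1=(0,2,5) value=7
Op 5: merge R0<->R1 -> R0=(0,2,5) R1=(0,2,5)
Op 6: inc R2 by 1 -> R2=(0,0,6) value=6
Op 7: merge R2<->R1 -> R2=(0,2,6) R1=(0,2,6)
Op 8: inc R1 by 2 -> R1=(0,4,6) value=10
Op 9: inc R0 by 4 -> R0=(4,2,5) value=11
Op 10: merge R0<->R1 -> R0=(4,4,6) R1=(4,4,6)

Answer: 4 4 6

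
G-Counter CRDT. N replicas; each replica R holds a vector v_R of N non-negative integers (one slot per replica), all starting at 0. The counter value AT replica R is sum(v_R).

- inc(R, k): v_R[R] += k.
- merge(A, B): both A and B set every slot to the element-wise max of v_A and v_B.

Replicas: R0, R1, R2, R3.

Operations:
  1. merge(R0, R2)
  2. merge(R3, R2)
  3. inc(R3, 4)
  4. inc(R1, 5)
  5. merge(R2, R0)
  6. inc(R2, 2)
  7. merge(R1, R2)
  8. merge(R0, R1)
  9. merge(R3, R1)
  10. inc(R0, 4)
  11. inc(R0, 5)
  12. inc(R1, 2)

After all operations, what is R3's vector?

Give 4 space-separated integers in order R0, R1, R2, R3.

Answer: 0 5 2 4

Derivation:
Op 1: merge R0<->R2 -> R0=(0,0,0,0) R2=(0,0,0,0)
Op 2: merge R3<->R2 -> R3=(0,0,0,0) R2=(0,0,0,0)
Op 3: inc R3 by 4 -> R3=(0,0,0,4) value=4
Op 4: inc R1 by 5 -> R1=(0,5,0,0) value=5
Op 5: merge R2<->R0 -> R2=(0,0,0,0) R0=(0,0,0,0)
Op 6: inc R2 by 2 -> R2=(0,0,2,0) value=2
Op 7: merge R1<->R2 -> R1=(0,5,2,0) R2=(0,5,2,0)
Op 8: merge R0<->R1 -> R0=(0,5,2,0) R1=(0,5,2,0)
Op 9: merge R3<->R1 -> R3=(0,5,2,4) R1=(0,5,2,4)
Op 10: inc R0 by 4 -> R0=(4,5,2,0) value=11
Op 11: inc R0 by 5 -> R0=(9,5,2,0) value=16
Op 12: inc R1 by 2 -> R1=(0,7,2,4) value=13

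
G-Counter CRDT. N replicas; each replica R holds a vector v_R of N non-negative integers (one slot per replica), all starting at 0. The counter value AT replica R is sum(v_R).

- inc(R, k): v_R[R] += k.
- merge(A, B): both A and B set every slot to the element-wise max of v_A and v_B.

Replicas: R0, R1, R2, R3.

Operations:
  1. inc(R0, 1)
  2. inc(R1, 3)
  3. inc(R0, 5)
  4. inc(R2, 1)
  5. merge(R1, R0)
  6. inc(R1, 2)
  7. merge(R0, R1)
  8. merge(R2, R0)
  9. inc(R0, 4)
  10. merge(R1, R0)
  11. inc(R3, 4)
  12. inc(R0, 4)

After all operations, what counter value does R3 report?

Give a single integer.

Answer: 4

Derivation:
Op 1: inc R0 by 1 -> R0=(1,0,0,0) value=1
Op 2: inc R1 by 3 -> R1=(0,3,0,0) value=3
Op 3: inc R0 by 5 -> R0=(6,0,0,0) value=6
Op 4: inc R2 by 1 -> R2=(0,0,1,0) value=1
Op 5: merge R1<->R0 -> R1=(6,3,0,0) R0=(6,3,0,0)
Op 6: inc R1 by 2 -> R1=(6,5,0,0) value=11
Op 7: merge R0<->R1 -> R0=(6,5,0,0) R1=(6,5,0,0)
Op 8: merge R2<->R0 -> R2=(6,5,1,0) R0=(6,5,1,0)
Op 9: inc R0 by 4 -> R0=(10,5,1,0) value=16
Op 10: merge R1<->R0 -> R1=(10,5,1,0) R0=(10,5,1,0)
Op 11: inc R3 by 4 -> R3=(0,0,0,4) value=4
Op 12: inc R0 by 4 -> R0=(14,5,1,0) value=20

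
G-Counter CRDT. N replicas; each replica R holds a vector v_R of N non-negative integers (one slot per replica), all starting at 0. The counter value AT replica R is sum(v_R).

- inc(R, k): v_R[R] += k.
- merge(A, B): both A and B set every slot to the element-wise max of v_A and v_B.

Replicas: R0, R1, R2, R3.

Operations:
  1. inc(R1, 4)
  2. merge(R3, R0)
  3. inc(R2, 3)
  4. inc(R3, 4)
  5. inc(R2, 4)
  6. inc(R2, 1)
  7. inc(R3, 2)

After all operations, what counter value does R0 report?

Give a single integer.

Op 1: inc R1 by 4 -> R1=(0,4,0,0) value=4
Op 2: merge R3<->R0 -> R3=(0,0,0,0) R0=(0,0,0,0)
Op 3: inc R2 by 3 -> R2=(0,0,3,0) value=3
Op 4: inc R3 by 4 -> R3=(0,0,0,4) value=4
Op 5: inc R2 by 4 -> R2=(0,0,7,0) value=7
Op 6: inc R2 by 1 -> R2=(0,0,8,0) value=8
Op 7: inc R3 by 2 -> R3=(0,0,0,6) value=6

Answer: 0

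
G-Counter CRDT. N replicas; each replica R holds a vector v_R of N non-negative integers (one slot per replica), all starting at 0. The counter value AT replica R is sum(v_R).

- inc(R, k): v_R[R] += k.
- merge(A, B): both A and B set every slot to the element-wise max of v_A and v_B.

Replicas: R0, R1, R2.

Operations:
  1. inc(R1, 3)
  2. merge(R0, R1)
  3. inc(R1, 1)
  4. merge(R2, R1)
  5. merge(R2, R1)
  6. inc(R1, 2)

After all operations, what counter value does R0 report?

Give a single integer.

Answer: 3

Derivation:
Op 1: inc R1 by 3 -> R1=(0,3,0) value=3
Op 2: merge R0<->R1 -> R0=(0,3,0) R1=(0,3,0)
Op 3: inc R1 by 1 -> R1=(0,4,0) value=4
Op 4: merge R2<->R1 -> R2=(0,4,0) R1=(0,4,0)
Op 5: merge R2<->R1 -> R2=(0,4,0) R1=(0,4,0)
Op 6: inc R1 by 2 -> R1=(0,6,0) value=6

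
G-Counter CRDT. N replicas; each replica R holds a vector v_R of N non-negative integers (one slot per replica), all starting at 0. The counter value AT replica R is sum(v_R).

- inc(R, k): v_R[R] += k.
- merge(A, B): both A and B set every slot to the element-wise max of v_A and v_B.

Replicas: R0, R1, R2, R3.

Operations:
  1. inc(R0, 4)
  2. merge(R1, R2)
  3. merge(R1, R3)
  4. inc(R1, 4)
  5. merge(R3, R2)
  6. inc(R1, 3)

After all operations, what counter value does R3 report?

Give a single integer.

Op 1: inc R0 by 4 -> R0=(4,0,0,0) value=4
Op 2: merge R1<->R2 -> R1=(0,0,0,0) R2=(0,0,0,0)
Op 3: merge R1<->R3 -> R1=(0,0,0,0) R3=(0,0,0,0)
Op 4: inc R1 by 4 -> R1=(0,4,0,0) value=4
Op 5: merge R3<->R2 -> R3=(0,0,0,0) R2=(0,0,0,0)
Op 6: inc R1 by 3 -> R1=(0,7,0,0) value=7

Answer: 0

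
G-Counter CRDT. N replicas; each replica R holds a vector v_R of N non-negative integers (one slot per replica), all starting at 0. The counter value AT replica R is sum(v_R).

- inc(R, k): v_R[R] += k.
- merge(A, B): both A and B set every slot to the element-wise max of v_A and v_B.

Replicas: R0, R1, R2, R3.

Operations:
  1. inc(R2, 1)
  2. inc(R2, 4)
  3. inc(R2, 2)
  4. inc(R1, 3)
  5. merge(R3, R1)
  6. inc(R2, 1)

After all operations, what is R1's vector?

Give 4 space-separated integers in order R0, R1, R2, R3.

Op 1: inc R2 by 1 -> R2=(0,0,1,0) value=1
Op 2: inc R2 by 4 -> R2=(0,0,5,0) value=5
Op 3: inc R2 by 2 -> R2=(0,0,7,0) value=7
Op 4: inc R1 by 3 -> R1=(0,3,0,0) value=3
Op 5: merge R3<->R1 -> R3=(0,3,0,0) R1=(0,3,0,0)
Op 6: inc R2 by 1 -> R2=(0,0,8,0) value=8

Answer: 0 3 0 0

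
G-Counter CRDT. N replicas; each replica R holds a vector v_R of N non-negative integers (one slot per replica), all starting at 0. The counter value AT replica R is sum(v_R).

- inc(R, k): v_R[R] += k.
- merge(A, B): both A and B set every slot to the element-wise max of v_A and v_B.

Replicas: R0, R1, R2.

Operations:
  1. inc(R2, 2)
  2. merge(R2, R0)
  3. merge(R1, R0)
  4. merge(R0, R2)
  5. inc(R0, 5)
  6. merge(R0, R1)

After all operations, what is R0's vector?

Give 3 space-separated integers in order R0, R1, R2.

Op 1: inc R2 by 2 -> R2=(0,0,2) value=2
Op 2: merge R2<->R0 -> R2=(0,0,2) R0=(0,0,2)
Op 3: merge R1<->R0 -> R1=(0,0,2) R0=(0,0,2)
Op 4: merge R0<->R2 -> R0=(0,0,2) R2=(0,0,2)
Op 5: inc R0 by 5 -> R0=(5,0,2) value=7
Op 6: merge R0<->R1 -> R0=(5,0,2) R1=(5,0,2)

Answer: 5 0 2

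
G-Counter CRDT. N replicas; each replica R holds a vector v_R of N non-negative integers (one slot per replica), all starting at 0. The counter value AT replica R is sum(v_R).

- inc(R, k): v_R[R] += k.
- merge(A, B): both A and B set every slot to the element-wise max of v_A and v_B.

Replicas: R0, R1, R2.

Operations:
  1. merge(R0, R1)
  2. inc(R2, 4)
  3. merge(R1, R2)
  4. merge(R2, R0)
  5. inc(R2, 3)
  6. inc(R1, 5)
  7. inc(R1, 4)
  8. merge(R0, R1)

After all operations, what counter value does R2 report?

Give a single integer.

Answer: 7

Derivation:
Op 1: merge R0<->R1 -> R0=(0,0,0) R1=(0,0,0)
Op 2: inc R2 by 4 -> R2=(0,0,4) value=4
Op 3: merge R1<->R2 -> R1=(0,0,4) R2=(0,0,4)
Op 4: merge R2<->R0 -> R2=(0,0,4) R0=(0,0,4)
Op 5: inc R2 by 3 -> R2=(0,0,7) value=7
Op 6: inc R1 by 5 -> R1=(0,5,4) value=9
Op 7: inc R1 by 4 -> R1=(0,9,4) value=13
Op 8: merge R0<->R1 -> R0=(0,9,4) R1=(0,9,4)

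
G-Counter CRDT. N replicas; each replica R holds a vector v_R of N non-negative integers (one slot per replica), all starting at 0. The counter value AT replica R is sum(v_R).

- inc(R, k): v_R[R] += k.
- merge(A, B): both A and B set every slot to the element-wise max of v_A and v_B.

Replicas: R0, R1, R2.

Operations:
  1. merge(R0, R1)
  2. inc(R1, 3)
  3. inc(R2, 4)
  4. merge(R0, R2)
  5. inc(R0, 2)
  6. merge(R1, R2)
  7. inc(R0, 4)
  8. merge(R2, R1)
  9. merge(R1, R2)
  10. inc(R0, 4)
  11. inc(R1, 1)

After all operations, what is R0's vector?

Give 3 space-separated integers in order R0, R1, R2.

Answer: 10 0 4

Derivation:
Op 1: merge R0<->R1 -> R0=(0,0,0) R1=(0,0,0)
Op 2: inc R1 by 3 -> R1=(0,3,0) value=3
Op 3: inc R2 by 4 -> R2=(0,0,4) value=4
Op 4: merge R0<->R2 -> R0=(0,0,4) R2=(0,0,4)
Op 5: inc R0 by 2 -> R0=(2,0,4) value=6
Op 6: merge R1<->R2 -> R1=(0,3,4) R2=(0,3,4)
Op 7: inc R0 by 4 -> R0=(6,0,4) value=10
Op 8: merge R2<->R1 -> R2=(0,3,4) R1=(0,3,4)
Op 9: merge R1<->R2 -> R1=(0,3,4) R2=(0,3,4)
Op 10: inc R0 by 4 -> R0=(10,0,4) value=14
Op 11: inc R1 by 1 -> R1=(0,4,4) value=8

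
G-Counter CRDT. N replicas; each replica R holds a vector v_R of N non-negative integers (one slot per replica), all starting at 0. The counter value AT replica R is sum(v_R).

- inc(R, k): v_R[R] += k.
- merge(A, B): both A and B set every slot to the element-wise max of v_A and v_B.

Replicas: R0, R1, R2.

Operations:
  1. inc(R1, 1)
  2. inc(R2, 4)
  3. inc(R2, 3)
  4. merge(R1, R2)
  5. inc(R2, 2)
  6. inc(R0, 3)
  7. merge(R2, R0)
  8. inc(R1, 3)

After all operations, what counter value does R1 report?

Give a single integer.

Answer: 11

Derivation:
Op 1: inc R1 by 1 -> R1=(0,1,0) value=1
Op 2: inc R2 by 4 -> R2=(0,0,4) value=4
Op 3: inc R2 by 3 -> R2=(0,0,7) value=7
Op 4: merge R1<->R2 -> R1=(0,1,7) R2=(0,1,7)
Op 5: inc R2 by 2 -> R2=(0,1,9) value=10
Op 6: inc R0 by 3 -> R0=(3,0,0) value=3
Op 7: merge R2<->R0 -> R2=(3,1,9) R0=(3,1,9)
Op 8: inc R1 by 3 -> R1=(0,4,7) value=11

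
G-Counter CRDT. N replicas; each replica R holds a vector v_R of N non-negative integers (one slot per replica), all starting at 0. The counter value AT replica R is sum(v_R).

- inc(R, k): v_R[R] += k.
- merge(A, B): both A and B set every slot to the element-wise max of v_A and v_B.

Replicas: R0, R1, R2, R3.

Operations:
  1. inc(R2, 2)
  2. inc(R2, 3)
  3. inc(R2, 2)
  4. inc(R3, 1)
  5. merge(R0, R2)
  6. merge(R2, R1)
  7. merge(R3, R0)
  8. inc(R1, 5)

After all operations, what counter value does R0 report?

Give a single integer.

Op 1: inc R2 by 2 -> R2=(0,0,2,0) value=2
Op 2: inc R2 by 3 -> R2=(0,0,5,0) value=5
Op 3: inc R2 by 2 -> R2=(0,0,7,0) value=7
Op 4: inc R3 by 1 -> R3=(0,0,0,1) value=1
Op 5: merge R0<->R2 -> R0=(0,0,7,0) R2=(0,0,7,0)
Op 6: merge R2<->R1 -> R2=(0,0,7,0) R1=(0,0,7,0)
Op 7: merge R3<->R0 -> R3=(0,0,7,1) R0=(0,0,7,1)
Op 8: inc R1 by 5 -> R1=(0,5,7,0) value=12

Answer: 8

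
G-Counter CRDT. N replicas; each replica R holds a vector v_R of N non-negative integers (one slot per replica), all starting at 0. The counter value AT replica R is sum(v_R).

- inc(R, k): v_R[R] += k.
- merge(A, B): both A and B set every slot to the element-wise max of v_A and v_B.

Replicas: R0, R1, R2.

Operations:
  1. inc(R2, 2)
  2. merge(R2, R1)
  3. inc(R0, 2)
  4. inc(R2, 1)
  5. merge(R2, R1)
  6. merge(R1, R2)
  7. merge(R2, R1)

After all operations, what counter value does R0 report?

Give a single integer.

Answer: 2

Derivation:
Op 1: inc R2 by 2 -> R2=(0,0,2) value=2
Op 2: merge R2<->R1 -> R2=(0,0,2) R1=(0,0,2)
Op 3: inc R0 by 2 -> R0=(2,0,0) value=2
Op 4: inc R2 by 1 -> R2=(0,0,3) value=3
Op 5: merge R2<->R1 -> R2=(0,0,3) R1=(0,0,3)
Op 6: merge R1<->R2 -> R1=(0,0,3) R2=(0,0,3)
Op 7: merge R2<->R1 -> R2=(0,0,3) R1=(0,0,3)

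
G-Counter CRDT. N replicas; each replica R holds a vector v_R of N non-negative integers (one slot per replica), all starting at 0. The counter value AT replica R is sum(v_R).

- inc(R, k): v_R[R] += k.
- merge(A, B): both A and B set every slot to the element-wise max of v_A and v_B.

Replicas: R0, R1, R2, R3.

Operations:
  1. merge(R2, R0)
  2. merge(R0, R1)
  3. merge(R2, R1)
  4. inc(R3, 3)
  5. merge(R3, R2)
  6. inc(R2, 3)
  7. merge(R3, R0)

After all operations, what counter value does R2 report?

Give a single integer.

Answer: 6

Derivation:
Op 1: merge R2<->R0 -> R2=(0,0,0,0) R0=(0,0,0,0)
Op 2: merge R0<->R1 -> R0=(0,0,0,0) R1=(0,0,0,0)
Op 3: merge R2<->R1 -> R2=(0,0,0,0) R1=(0,0,0,0)
Op 4: inc R3 by 3 -> R3=(0,0,0,3) value=3
Op 5: merge R3<->R2 -> R3=(0,0,0,3) R2=(0,0,0,3)
Op 6: inc R2 by 3 -> R2=(0,0,3,3) value=6
Op 7: merge R3<->R0 -> R3=(0,0,0,3) R0=(0,0,0,3)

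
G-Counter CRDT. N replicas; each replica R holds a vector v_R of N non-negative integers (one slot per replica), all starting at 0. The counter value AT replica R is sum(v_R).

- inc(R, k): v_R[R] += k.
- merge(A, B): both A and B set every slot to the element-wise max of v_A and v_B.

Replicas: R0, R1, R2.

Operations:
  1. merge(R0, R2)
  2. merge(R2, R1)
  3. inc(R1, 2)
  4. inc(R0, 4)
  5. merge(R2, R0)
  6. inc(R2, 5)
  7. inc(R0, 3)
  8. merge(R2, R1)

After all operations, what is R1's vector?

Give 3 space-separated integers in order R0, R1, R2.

Answer: 4 2 5

Derivation:
Op 1: merge R0<->R2 -> R0=(0,0,0) R2=(0,0,0)
Op 2: merge R2<->R1 -> R2=(0,0,0) R1=(0,0,0)
Op 3: inc R1 by 2 -> R1=(0,2,0) value=2
Op 4: inc R0 by 4 -> R0=(4,0,0) value=4
Op 5: merge R2<->R0 -> R2=(4,0,0) R0=(4,0,0)
Op 6: inc R2 by 5 -> R2=(4,0,5) value=9
Op 7: inc R0 by 3 -> R0=(7,0,0) value=7
Op 8: merge R2<->R1 -> R2=(4,2,5) R1=(4,2,5)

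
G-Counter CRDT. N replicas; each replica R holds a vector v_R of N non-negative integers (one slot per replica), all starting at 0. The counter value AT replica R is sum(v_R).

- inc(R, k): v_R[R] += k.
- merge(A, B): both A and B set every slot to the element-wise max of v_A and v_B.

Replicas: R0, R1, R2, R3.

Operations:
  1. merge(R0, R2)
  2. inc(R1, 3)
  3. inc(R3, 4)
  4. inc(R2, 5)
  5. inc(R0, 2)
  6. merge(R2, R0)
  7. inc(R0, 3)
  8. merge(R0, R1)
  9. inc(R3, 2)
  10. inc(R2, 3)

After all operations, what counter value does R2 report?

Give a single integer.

Answer: 10

Derivation:
Op 1: merge R0<->R2 -> R0=(0,0,0,0) R2=(0,0,0,0)
Op 2: inc R1 by 3 -> R1=(0,3,0,0) value=3
Op 3: inc R3 by 4 -> R3=(0,0,0,4) value=4
Op 4: inc R2 by 5 -> R2=(0,0,5,0) value=5
Op 5: inc R0 by 2 -> R0=(2,0,0,0) value=2
Op 6: merge R2<->R0 -> R2=(2,0,5,0) R0=(2,0,5,0)
Op 7: inc R0 by 3 -> R0=(5,0,5,0) value=10
Op 8: merge R0<->R1 -> R0=(5,3,5,0) R1=(5,3,5,0)
Op 9: inc R3 by 2 -> R3=(0,0,0,6) value=6
Op 10: inc R2 by 3 -> R2=(2,0,8,0) value=10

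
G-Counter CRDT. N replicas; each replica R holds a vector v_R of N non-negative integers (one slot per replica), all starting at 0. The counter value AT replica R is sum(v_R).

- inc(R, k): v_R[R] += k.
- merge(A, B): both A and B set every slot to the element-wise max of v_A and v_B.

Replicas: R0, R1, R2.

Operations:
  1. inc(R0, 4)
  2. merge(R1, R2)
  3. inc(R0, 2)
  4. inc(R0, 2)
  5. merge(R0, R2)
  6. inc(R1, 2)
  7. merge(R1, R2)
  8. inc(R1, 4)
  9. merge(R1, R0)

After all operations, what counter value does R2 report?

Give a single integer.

Op 1: inc R0 by 4 -> R0=(4,0,0) value=4
Op 2: merge R1<->R2 -> R1=(0,0,0) R2=(0,0,0)
Op 3: inc R0 by 2 -> R0=(6,0,0) value=6
Op 4: inc R0 by 2 -> R0=(8,0,0) value=8
Op 5: merge R0<->R2 -> R0=(8,0,0) R2=(8,0,0)
Op 6: inc R1 by 2 -> R1=(0,2,0) value=2
Op 7: merge R1<->R2 -> R1=(8,2,0) R2=(8,2,0)
Op 8: inc R1 by 4 -> R1=(8,6,0) value=14
Op 9: merge R1<->R0 -> R1=(8,6,0) R0=(8,6,0)

Answer: 10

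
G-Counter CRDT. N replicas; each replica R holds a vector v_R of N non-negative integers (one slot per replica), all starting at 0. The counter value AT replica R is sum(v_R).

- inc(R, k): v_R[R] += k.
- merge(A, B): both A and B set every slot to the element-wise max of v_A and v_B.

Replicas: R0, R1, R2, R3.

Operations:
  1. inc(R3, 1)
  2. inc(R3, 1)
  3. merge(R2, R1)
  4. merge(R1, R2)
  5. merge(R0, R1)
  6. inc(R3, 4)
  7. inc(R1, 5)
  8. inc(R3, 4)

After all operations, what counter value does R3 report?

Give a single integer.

Answer: 10

Derivation:
Op 1: inc R3 by 1 -> R3=(0,0,0,1) value=1
Op 2: inc R3 by 1 -> R3=(0,0,0,2) value=2
Op 3: merge R2<->R1 -> R2=(0,0,0,0) R1=(0,0,0,0)
Op 4: merge R1<->R2 -> R1=(0,0,0,0) R2=(0,0,0,0)
Op 5: merge R0<->R1 -> R0=(0,0,0,0) R1=(0,0,0,0)
Op 6: inc R3 by 4 -> R3=(0,0,0,6) value=6
Op 7: inc R1 by 5 -> R1=(0,5,0,0) value=5
Op 8: inc R3 by 4 -> R3=(0,0,0,10) value=10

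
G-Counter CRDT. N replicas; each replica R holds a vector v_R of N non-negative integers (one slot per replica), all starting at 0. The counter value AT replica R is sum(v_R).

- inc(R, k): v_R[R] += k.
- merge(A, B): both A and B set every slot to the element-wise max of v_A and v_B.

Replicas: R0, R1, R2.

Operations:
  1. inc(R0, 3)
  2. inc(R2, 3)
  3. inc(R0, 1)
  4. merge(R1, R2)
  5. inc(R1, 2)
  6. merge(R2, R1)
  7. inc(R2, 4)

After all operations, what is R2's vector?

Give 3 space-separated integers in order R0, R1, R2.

Answer: 0 2 7

Derivation:
Op 1: inc R0 by 3 -> R0=(3,0,0) value=3
Op 2: inc R2 by 3 -> R2=(0,0,3) value=3
Op 3: inc R0 by 1 -> R0=(4,0,0) value=4
Op 4: merge R1<->R2 -> R1=(0,0,3) R2=(0,0,3)
Op 5: inc R1 by 2 -> R1=(0,2,3) value=5
Op 6: merge R2<->R1 -> R2=(0,2,3) R1=(0,2,3)
Op 7: inc R2 by 4 -> R2=(0,2,7) value=9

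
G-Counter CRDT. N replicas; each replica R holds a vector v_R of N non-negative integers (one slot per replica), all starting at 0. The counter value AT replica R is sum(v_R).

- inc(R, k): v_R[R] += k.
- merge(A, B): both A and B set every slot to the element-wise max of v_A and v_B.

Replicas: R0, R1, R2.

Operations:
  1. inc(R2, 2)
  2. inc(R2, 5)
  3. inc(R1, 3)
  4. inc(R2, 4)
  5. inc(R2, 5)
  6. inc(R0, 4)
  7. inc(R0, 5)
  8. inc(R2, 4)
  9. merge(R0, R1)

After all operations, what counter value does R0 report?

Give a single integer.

Answer: 12

Derivation:
Op 1: inc R2 by 2 -> R2=(0,0,2) value=2
Op 2: inc R2 by 5 -> R2=(0,0,7) value=7
Op 3: inc R1 by 3 -> R1=(0,3,0) value=3
Op 4: inc R2 by 4 -> R2=(0,0,11) value=11
Op 5: inc R2 by 5 -> R2=(0,0,16) value=16
Op 6: inc R0 by 4 -> R0=(4,0,0) value=4
Op 7: inc R0 by 5 -> R0=(9,0,0) value=9
Op 8: inc R2 by 4 -> R2=(0,0,20) value=20
Op 9: merge R0<->R1 -> R0=(9,3,0) R1=(9,3,0)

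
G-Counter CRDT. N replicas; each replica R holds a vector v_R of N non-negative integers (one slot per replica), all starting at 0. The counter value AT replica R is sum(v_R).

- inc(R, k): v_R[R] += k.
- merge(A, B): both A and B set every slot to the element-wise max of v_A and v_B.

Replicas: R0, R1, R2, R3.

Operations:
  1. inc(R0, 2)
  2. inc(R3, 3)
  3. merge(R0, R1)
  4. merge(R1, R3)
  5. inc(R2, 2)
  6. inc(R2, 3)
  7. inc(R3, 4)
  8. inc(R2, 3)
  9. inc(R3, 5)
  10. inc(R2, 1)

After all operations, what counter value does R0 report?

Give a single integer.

Op 1: inc R0 by 2 -> R0=(2,0,0,0) value=2
Op 2: inc R3 by 3 -> R3=(0,0,0,3) value=3
Op 3: merge R0<->R1 -> R0=(2,0,0,0) R1=(2,0,0,0)
Op 4: merge R1<->R3 -> R1=(2,0,0,3) R3=(2,0,0,3)
Op 5: inc R2 by 2 -> R2=(0,0,2,0) value=2
Op 6: inc R2 by 3 -> R2=(0,0,5,0) value=5
Op 7: inc R3 by 4 -> R3=(2,0,0,7) value=9
Op 8: inc R2 by 3 -> R2=(0,0,8,0) value=8
Op 9: inc R3 by 5 -> R3=(2,0,0,12) value=14
Op 10: inc R2 by 1 -> R2=(0,0,9,0) value=9

Answer: 2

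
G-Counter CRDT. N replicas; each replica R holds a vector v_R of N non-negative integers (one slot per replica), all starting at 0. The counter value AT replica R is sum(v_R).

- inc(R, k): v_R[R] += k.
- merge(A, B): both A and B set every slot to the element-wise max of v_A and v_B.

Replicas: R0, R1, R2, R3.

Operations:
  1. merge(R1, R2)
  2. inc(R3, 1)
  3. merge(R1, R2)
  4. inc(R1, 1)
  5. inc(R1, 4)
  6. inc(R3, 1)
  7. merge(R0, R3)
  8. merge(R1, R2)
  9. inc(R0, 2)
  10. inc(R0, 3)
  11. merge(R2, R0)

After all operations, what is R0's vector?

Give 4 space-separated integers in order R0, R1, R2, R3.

Op 1: merge R1<->R2 -> R1=(0,0,0,0) R2=(0,0,0,0)
Op 2: inc R3 by 1 -> R3=(0,0,0,1) value=1
Op 3: merge R1<->R2 -> R1=(0,0,0,0) R2=(0,0,0,0)
Op 4: inc R1 by 1 -> R1=(0,1,0,0) value=1
Op 5: inc R1 by 4 -> R1=(0,5,0,0) value=5
Op 6: inc R3 by 1 -> R3=(0,0,0,2) value=2
Op 7: merge R0<->R3 -> R0=(0,0,0,2) R3=(0,0,0,2)
Op 8: merge R1<->R2 -> R1=(0,5,0,0) R2=(0,5,0,0)
Op 9: inc R0 by 2 -> R0=(2,0,0,2) value=4
Op 10: inc R0 by 3 -> R0=(5,0,0,2) value=7
Op 11: merge R2<->R0 -> R2=(5,5,0,2) R0=(5,5,0,2)

Answer: 5 5 0 2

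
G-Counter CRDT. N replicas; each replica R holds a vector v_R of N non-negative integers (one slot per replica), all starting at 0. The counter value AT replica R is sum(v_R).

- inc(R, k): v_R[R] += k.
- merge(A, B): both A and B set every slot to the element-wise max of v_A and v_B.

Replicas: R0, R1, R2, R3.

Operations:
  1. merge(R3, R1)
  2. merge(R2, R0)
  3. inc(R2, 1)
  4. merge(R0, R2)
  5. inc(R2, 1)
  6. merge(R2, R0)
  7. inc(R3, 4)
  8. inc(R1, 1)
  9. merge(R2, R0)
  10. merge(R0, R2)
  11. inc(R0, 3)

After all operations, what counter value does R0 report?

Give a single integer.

Answer: 5

Derivation:
Op 1: merge R3<->R1 -> R3=(0,0,0,0) R1=(0,0,0,0)
Op 2: merge R2<->R0 -> R2=(0,0,0,0) R0=(0,0,0,0)
Op 3: inc R2 by 1 -> R2=(0,0,1,0) value=1
Op 4: merge R0<->R2 -> R0=(0,0,1,0) R2=(0,0,1,0)
Op 5: inc R2 by 1 -> R2=(0,0,2,0) value=2
Op 6: merge R2<->R0 -> R2=(0,0,2,0) R0=(0,0,2,0)
Op 7: inc R3 by 4 -> R3=(0,0,0,4) value=4
Op 8: inc R1 by 1 -> R1=(0,1,0,0) value=1
Op 9: merge R2<->R0 -> R2=(0,0,2,0) R0=(0,0,2,0)
Op 10: merge R0<->R2 -> R0=(0,0,2,0) R2=(0,0,2,0)
Op 11: inc R0 by 3 -> R0=(3,0,2,0) value=5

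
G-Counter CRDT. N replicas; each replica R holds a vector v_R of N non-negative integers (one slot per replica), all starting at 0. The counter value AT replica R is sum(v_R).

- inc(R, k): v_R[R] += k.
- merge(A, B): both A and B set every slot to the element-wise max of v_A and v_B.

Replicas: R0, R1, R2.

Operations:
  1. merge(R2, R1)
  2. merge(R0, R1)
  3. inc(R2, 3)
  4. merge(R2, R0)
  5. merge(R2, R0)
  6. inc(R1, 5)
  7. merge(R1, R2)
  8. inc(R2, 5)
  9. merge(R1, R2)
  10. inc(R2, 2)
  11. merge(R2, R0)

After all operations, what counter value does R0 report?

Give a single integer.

Op 1: merge R2<->R1 -> R2=(0,0,0) R1=(0,0,0)
Op 2: merge R0<->R1 -> R0=(0,0,0) R1=(0,0,0)
Op 3: inc R2 by 3 -> R2=(0,0,3) value=3
Op 4: merge R2<->R0 -> R2=(0,0,3) R0=(0,0,3)
Op 5: merge R2<->R0 -> R2=(0,0,3) R0=(0,0,3)
Op 6: inc R1 by 5 -> R1=(0,5,0) value=5
Op 7: merge R1<->R2 -> R1=(0,5,3) R2=(0,5,3)
Op 8: inc R2 by 5 -> R2=(0,5,8) value=13
Op 9: merge R1<->R2 -> R1=(0,5,8) R2=(0,5,8)
Op 10: inc R2 by 2 -> R2=(0,5,10) value=15
Op 11: merge R2<->R0 -> R2=(0,5,10) R0=(0,5,10)

Answer: 15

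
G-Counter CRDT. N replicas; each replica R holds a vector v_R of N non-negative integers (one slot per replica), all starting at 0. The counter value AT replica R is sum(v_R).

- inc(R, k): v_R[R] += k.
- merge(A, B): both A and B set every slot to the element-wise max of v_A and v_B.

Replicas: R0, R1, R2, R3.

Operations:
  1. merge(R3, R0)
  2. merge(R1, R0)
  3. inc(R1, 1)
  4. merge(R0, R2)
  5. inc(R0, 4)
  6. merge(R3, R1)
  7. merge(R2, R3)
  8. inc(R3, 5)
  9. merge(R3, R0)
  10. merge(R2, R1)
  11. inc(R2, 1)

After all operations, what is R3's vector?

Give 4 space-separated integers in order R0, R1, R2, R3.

Answer: 4 1 0 5

Derivation:
Op 1: merge R3<->R0 -> R3=(0,0,0,0) R0=(0,0,0,0)
Op 2: merge R1<->R0 -> R1=(0,0,0,0) R0=(0,0,0,0)
Op 3: inc R1 by 1 -> R1=(0,1,0,0) value=1
Op 4: merge R0<->R2 -> R0=(0,0,0,0) R2=(0,0,0,0)
Op 5: inc R0 by 4 -> R0=(4,0,0,0) value=4
Op 6: merge R3<->R1 -> R3=(0,1,0,0) R1=(0,1,0,0)
Op 7: merge R2<->R3 -> R2=(0,1,0,0) R3=(0,1,0,0)
Op 8: inc R3 by 5 -> R3=(0,1,0,5) value=6
Op 9: merge R3<->R0 -> R3=(4,1,0,5) R0=(4,1,0,5)
Op 10: merge R2<->R1 -> R2=(0,1,0,0) R1=(0,1,0,0)
Op 11: inc R2 by 1 -> R2=(0,1,1,0) value=2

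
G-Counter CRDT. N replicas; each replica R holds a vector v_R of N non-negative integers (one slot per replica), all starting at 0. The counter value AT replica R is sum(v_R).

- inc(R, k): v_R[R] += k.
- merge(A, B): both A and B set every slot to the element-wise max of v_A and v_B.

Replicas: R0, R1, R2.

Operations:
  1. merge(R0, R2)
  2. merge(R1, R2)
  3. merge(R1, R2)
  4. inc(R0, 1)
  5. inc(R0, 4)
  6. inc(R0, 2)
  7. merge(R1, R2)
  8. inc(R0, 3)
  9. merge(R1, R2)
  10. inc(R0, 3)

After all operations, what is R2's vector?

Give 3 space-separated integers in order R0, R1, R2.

Answer: 0 0 0

Derivation:
Op 1: merge R0<->R2 -> R0=(0,0,0) R2=(0,0,0)
Op 2: merge R1<->R2 -> R1=(0,0,0) R2=(0,0,0)
Op 3: merge R1<->R2 -> R1=(0,0,0) R2=(0,0,0)
Op 4: inc R0 by 1 -> R0=(1,0,0) value=1
Op 5: inc R0 by 4 -> R0=(5,0,0) value=5
Op 6: inc R0 by 2 -> R0=(7,0,0) value=7
Op 7: merge R1<->R2 -> R1=(0,0,0) R2=(0,0,0)
Op 8: inc R0 by 3 -> R0=(10,0,0) value=10
Op 9: merge R1<->R2 -> R1=(0,0,0) R2=(0,0,0)
Op 10: inc R0 by 3 -> R0=(13,0,0) value=13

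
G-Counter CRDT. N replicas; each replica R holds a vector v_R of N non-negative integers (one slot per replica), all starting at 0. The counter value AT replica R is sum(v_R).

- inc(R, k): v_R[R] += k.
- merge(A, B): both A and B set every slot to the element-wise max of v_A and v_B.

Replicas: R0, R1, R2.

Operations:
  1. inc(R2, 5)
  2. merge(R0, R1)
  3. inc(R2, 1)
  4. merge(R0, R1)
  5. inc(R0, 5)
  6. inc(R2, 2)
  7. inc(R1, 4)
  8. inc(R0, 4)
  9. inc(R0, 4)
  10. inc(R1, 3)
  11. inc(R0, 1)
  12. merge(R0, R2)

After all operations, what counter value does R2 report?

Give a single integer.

Answer: 22

Derivation:
Op 1: inc R2 by 5 -> R2=(0,0,5) value=5
Op 2: merge R0<->R1 -> R0=(0,0,0) R1=(0,0,0)
Op 3: inc R2 by 1 -> R2=(0,0,6) value=6
Op 4: merge R0<->R1 -> R0=(0,0,0) R1=(0,0,0)
Op 5: inc R0 by 5 -> R0=(5,0,0) value=5
Op 6: inc R2 by 2 -> R2=(0,0,8) value=8
Op 7: inc R1 by 4 -> R1=(0,4,0) value=4
Op 8: inc R0 by 4 -> R0=(9,0,0) value=9
Op 9: inc R0 by 4 -> R0=(13,0,0) value=13
Op 10: inc R1 by 3 -> R1=(0,7,0) value=7
Op 11: inc R0 by 1 -> R0=(14,0,0) value=14
Op 12: merge R0<->R2 -> R0=(14,0,8) R2=(14,0,8)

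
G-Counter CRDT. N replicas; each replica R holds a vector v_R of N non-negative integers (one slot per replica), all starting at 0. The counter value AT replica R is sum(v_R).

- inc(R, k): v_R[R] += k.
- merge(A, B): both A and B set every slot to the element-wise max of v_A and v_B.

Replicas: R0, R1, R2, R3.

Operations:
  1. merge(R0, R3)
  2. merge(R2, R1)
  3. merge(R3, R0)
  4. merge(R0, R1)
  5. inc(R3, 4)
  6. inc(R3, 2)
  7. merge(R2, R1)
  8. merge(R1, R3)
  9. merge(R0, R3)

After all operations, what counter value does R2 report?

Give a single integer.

Answer: 0

Derivation:
Op 1: merge R0<->R3 -> R0=(0,0,0,0) R3=(0,0,0,0)
Op 2: merge R2<->R1 -> R2=(0,0,0,0) R1=(0,0,0,0)
Op 3: merge R3<->R0 -> R3=(0,0,0,0) R0=(0,0,0,0)
Op 4: merge R0<->R1 -> R0=(0,0,0,0) R1=(0,0,0,0)
Op 5: inc R3 by 4 -> R3=(0,0,0,4) value=4
Op 6: inc R3 by 2 -> R3=(0,0,0,6) value=6
Op 7: merge R2<->R1 -> R2=(0,0,0,0) R1=(0,0,0,0)
Op 8: merge R1<->R3 -> R1=(0,0,0,6) R3=(0,0,0,6)
Op 9: merge R0<->R3 -> R0=(0,0,0,6) R3=(0,0,0,6)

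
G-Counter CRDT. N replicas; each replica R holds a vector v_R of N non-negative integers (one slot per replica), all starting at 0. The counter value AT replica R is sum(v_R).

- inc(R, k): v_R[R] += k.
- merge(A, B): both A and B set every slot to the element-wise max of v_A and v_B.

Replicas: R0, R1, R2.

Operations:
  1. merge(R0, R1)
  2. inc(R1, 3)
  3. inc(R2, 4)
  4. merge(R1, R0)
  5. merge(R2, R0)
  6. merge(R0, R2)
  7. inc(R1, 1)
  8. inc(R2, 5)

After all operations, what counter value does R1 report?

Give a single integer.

Answer: 4

Derivation:
Op 1: merge R0<->R1 -> R0=(0,0,0) R1=(0,0,0)
Op 2: inc R1 by 3 -> R1=(0,3,0) value=3
Op 3: inc R2 by 4 -> R2=(0,0,4) value=4
Op 4: merge R1<->R0 -> R1=(0,3,0) R0=(0,3,0)
Op 5: merge R2<->R0 -> R2=(0,3,4) R0=(0,3,4)
Op 6: merge R0<->R2 -> R0=(0,3,4) R2=(0,3,4)
Op 7: inc R1 by 1 -> R1=(0,4,0) value=4
Op 8: inc R2 by 5 -> R2=(0,3,9) value=12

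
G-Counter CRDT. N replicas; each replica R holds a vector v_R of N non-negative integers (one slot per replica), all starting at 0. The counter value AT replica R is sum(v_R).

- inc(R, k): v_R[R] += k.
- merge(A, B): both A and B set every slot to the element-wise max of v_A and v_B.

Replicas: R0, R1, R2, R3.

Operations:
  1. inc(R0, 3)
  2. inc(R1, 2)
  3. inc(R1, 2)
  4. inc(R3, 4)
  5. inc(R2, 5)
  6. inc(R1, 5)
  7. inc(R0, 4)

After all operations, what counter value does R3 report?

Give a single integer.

Answer: 4

Derivation:
Op 1: inc R0 by 3 -> R0=(3,0,0,0) value=3
Op 2: inc R1 by 2 -> R1=(0,2,0,0) value=2
Op 3: inc R1 by 2 -> R1=(0,4,0,0) value=4
Op 4: inc R3 by 4 -> R3=(0,0,0,4) value=4
Op 5: inc R2 by 5 -> R2=(0,0,5,0) value=5
Op 6: inc R1 by 5 -> R1=(0,9,0,0) value=9
Op 7: inc R0 by 4 -> R0=(7,0,0,0) value=7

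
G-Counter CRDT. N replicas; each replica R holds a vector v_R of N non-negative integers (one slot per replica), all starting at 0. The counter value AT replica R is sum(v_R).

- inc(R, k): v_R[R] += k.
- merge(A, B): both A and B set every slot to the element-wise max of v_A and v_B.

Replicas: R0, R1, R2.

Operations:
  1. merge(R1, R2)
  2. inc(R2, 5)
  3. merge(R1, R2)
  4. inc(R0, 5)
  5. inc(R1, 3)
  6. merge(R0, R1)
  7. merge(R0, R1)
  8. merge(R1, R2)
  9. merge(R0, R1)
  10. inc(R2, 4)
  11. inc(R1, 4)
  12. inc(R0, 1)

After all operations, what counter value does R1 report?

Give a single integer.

Answer: 17

Derivation:
Op 1: merge R1<->R2 -> R1=(0,0,0) R2=(0,0,0)
Op 2: inc R2 by 5 -> R2=(0,0,5) value=5
Op 3: merge R1<->R2 -> R1=(0,0,5) R2=(0,0,5)
Op 4: inc R0 by 5 -> R0=(5,0,0) value=5
Op 5: inc R1 by 3 -> R1=(0,3,5) value=8
Op 6: merge R0<->R1 -> R0=(5,3,5) R1=(5,3,5)
Op 7: merge R0<->R1 -> R0=(5,3,5) R1=(5,3,5)
Op 8: merge R1<->R2 -> R1=(5,3,5) R2=(5,3,5)
Op 9: merge R0<->R1 -> R0=(5,3,5) R1=(5,3,5)
Op 10: inc R2 by 4 -> R2=(5,3,9) value=17
Op 11: inc R1 by 4 -> R1=(5,7,5) value=17
Op 12: inc R0 by 1 -> R0=(6,3,5) value=14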